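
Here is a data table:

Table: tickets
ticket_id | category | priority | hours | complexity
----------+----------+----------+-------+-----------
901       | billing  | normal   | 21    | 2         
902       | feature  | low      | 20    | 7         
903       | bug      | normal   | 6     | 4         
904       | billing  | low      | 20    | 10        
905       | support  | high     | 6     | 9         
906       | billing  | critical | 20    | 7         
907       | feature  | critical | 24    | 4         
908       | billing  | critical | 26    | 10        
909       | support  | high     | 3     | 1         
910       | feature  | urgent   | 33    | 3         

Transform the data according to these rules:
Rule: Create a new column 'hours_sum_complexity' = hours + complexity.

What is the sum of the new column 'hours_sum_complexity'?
236

Step 1: For each record, compute hours + complexity
Example calculations:
  21 + 2 = 23
  20 + 7 = 27
  6 + 4 = 10
  ...
Step 2: Sum all derived values
Step 3: Total = 236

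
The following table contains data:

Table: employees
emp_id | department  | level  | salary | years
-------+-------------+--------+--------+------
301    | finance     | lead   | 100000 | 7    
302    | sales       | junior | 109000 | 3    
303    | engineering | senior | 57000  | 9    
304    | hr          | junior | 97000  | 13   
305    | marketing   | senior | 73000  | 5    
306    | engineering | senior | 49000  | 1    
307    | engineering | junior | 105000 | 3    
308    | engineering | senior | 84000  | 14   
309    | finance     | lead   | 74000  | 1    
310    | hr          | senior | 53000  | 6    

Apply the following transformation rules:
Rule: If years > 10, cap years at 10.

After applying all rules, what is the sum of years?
55

Step 1: 2 records have years > 10
Step 2: These records originally summed to 27
Step 3: After capping: 2 × 10 = 20
Step 4: Unaffected records sum: 35
Step 5: Final sum = 20 + 35 = 55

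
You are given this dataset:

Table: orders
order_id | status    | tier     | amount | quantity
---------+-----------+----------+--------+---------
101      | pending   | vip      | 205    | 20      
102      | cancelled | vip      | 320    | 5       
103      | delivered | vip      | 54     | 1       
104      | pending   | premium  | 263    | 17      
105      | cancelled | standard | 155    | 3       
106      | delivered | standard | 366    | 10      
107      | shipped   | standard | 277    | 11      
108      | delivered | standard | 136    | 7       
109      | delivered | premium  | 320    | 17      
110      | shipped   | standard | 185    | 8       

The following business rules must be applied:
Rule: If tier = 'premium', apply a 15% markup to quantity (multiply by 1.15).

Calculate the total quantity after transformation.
104.1

Step 1: Records with tier = 'premium' have total quantity = 34
Step 2: Apply multiplier: 34 × 1.15 = 39.1
Step 3: Other records total: 65
Step 4: Final sum = 39.1 + 65 = 104.1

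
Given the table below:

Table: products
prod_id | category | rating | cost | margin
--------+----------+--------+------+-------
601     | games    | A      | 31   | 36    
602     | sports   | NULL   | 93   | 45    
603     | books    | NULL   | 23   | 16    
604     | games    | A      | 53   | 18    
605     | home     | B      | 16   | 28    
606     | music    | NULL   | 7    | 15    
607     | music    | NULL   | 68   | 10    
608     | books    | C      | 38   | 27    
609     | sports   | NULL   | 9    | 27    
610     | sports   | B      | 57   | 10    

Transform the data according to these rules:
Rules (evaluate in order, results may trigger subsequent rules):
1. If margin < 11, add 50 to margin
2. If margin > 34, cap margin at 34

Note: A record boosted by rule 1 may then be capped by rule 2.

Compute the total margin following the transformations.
267

Step 1: Apply rule 1 to records with margin < 11
  - 2 records get bonus of 50
  - Of these, 2 records then exceed 34 and get capped
Step 2: Apply rule 2 to records with margin > 34
  - 2 records (original) are capped
Step 3: Calculate final sum = 267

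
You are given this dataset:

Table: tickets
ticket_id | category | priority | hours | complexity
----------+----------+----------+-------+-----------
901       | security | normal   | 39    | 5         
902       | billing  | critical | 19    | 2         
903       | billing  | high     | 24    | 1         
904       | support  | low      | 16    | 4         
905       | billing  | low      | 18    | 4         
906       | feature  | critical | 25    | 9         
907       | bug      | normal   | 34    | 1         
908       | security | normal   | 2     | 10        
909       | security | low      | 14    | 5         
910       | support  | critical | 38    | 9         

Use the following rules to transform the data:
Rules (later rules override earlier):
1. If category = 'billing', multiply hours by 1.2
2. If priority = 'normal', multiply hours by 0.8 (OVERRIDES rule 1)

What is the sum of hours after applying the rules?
226.2

Step 1: Rule 2 takes priority for records with priority = 'normal'
  - 3 records: 75 × 0.8 = 60.0
Step 2: Rule 1 applies to remaining records with category = 'billing'
  - 3 records: 61 × 1.2 = 73.2
Step 3: Other records unchanged: 93
Step 4: Final sum = 60.0 + 73.2 + 93 = 226.2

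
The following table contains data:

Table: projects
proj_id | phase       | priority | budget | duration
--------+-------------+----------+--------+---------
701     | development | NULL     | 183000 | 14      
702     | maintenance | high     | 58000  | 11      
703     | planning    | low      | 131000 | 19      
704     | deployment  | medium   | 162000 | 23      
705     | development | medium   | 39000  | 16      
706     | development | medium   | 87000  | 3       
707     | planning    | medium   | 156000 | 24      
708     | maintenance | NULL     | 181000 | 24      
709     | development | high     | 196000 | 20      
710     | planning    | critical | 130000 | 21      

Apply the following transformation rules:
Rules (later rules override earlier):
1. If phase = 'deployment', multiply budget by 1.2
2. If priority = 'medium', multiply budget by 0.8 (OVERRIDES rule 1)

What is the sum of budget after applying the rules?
1234200.0

Step 1: Rule 2 takes priority for records with priority = 'medium'
  - 4 records: 444000 × 0.8 = 355200.0
Step 2: Rule 1 applies to remaining records with phase = 'deployment'
  - 0 records: 0 × 1.2 = 0.0
Step 3: Other records unchanged: 879000
Step 4: Final sum = 355200.0 + 0.0 + 879000 = 1234200.0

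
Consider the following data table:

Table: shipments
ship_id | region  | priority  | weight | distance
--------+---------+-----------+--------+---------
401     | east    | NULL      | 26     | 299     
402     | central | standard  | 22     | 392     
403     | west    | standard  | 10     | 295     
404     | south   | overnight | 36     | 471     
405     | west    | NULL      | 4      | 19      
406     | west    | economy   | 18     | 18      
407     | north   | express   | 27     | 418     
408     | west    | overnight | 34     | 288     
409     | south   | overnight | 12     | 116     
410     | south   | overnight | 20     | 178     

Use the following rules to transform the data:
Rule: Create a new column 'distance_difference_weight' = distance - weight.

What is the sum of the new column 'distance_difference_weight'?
2285

Step 1: For each record, compute distance - weight
Example calculations:
  299 - 26 = 273
  392 - 22 = 370
  295 - 10 = 285
  ...
Step 2: Sum all derived values
Step 3: Total = 2285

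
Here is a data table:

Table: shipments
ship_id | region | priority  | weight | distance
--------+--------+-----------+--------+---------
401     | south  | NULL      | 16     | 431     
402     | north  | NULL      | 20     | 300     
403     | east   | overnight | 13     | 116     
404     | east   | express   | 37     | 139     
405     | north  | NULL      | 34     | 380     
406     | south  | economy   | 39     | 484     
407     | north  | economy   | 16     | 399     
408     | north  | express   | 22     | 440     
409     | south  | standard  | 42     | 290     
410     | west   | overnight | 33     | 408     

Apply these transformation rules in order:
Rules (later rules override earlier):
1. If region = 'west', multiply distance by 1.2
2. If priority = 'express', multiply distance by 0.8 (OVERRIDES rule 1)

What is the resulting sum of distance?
3352.8

Step 1: Rule 2 takes priority for records with priority = 'express'
  - 2 records: 579 × 0.8 = 463.2
Step 2: Rule 1 applies to remaining records with region = 'west'
  - 1 records: 408 × 1.2 = 489.6
Step 3: Other records unchanged: 2400
Step 4: Final sum = 463.2 + 489.6 + 2400 = 3352.8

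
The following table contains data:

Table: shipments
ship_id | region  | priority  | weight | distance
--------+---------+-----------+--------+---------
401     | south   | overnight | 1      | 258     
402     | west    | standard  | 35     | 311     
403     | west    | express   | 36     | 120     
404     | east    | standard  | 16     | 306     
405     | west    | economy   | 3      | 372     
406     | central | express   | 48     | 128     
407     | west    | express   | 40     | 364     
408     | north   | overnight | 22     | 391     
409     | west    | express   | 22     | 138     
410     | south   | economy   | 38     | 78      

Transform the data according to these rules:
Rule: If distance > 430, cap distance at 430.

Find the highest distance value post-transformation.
391

Step 1: Original maximum distance = 391
Step 2: Check cap of 430 against maximum
Step 3: No records exceed the cap (max 391 <= cap 430), so no capping applies
Step 4: Maximum after transformation = 391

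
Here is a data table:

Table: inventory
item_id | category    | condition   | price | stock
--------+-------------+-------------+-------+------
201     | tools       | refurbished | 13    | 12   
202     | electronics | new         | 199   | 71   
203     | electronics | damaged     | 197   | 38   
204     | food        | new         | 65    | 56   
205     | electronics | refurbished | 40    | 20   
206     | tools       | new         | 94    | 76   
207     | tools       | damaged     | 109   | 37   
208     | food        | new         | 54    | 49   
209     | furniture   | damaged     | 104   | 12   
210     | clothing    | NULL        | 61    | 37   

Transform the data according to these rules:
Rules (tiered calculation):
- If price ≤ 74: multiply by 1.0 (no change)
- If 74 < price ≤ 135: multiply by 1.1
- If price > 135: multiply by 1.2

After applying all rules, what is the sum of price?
1045.9

Step 1: Tier 1 (price ≤ 74): 5 records, sum = 233 × 1.0 = 233.0
Step 2: Tier 2 (74 < price ≤ 135): 3 records, sum = 307 × 1.1 = 337.7
Step 3: Tier 3 (price > 135): 2 records, sum = 396 × 1.2 = 475.2
Step 4: Final sum = 233.0 + 337.7 + 475.2 = 1045.9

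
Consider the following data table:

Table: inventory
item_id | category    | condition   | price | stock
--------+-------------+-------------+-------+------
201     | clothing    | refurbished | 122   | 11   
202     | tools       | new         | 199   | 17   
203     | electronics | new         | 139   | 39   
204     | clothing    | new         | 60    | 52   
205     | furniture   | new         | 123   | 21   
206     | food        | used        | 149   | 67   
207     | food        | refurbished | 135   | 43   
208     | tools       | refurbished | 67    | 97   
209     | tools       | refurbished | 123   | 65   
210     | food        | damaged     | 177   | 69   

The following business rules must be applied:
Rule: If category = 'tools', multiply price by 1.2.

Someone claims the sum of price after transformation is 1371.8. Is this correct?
Yes, the result is correct.

Step 1: Calculate the correct sum after transformation
Step 2: Apply multiplier 1.2 to records where category = 'tools'
Step 3: Correct result = 1371.8
Step 4: Claimed result = 1371.8
Step 5: 1371.8 = 1371.8 ✓
Conclusion: The claimed result is correct.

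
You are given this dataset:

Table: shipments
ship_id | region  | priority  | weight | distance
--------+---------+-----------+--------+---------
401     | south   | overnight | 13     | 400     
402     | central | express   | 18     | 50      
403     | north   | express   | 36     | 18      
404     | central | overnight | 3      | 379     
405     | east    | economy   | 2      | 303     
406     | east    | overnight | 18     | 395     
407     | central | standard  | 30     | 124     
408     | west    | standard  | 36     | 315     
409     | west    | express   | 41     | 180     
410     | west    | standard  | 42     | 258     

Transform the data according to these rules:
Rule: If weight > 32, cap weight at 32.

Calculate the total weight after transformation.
212

Step 1: 4 records have weight > 32
Step 2: These records originally summed to 155
Step 3: After capping: 4 × 32 = 128
Step 4: Unaffected records sum: 84
Step 5: Final sum = 128 + 84 = 212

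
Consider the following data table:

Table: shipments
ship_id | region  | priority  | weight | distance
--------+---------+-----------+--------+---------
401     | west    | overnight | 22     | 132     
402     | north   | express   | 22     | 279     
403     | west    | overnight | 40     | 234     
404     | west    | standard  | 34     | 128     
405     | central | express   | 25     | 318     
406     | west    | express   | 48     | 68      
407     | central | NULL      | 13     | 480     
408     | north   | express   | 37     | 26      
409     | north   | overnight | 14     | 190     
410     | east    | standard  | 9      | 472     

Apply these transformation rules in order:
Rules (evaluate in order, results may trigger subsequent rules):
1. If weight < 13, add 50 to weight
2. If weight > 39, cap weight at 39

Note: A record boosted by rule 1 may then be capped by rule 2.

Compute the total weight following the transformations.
284

Step 1: Apply rule 1 to records with weight < 13
  - 1 records get bonus of 50
  - Of these, 1 records then exceed 39 and get capped
Step 2: Apply rule 2 to records with weight > 39
  - 2 records (original) are capped
Step 3: Calculate final sum = 284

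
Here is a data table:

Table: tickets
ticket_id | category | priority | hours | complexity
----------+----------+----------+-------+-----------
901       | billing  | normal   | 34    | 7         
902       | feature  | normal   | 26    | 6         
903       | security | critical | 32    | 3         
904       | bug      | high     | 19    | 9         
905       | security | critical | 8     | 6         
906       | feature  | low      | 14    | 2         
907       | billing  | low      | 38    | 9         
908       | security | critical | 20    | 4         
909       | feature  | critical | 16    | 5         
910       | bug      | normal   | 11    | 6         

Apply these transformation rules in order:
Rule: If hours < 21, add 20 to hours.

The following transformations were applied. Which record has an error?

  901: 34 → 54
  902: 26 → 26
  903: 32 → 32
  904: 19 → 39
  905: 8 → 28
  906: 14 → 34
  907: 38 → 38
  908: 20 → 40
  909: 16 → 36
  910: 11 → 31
Record 901 has an error. The correct transformed value should be 34, not 54.

Step 1: Check each record against the rule
Step 2: Record 901 has hours = 34
Step 3: Since 34 >= 21, the bonus should not have been applied
Step 4: Correct value = 34, but claimed value = 54
Conclusion: Record 901 has the error.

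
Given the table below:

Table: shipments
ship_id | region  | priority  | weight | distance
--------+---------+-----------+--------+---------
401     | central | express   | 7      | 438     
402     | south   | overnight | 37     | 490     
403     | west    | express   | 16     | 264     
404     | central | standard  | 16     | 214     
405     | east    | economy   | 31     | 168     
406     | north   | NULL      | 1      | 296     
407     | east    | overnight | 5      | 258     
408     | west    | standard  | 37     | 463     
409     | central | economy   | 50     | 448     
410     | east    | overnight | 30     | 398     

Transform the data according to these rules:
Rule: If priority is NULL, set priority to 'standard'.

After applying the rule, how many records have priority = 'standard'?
3

Step 1: Count records where priority IS NULL
Step 2: Found 1 records with NULL priority
Step 3: These records will have priority set to 'standard'
Step 4: Records already having priority = 'standard': 2
Step 5: Answer: 1 + 2 = 3 records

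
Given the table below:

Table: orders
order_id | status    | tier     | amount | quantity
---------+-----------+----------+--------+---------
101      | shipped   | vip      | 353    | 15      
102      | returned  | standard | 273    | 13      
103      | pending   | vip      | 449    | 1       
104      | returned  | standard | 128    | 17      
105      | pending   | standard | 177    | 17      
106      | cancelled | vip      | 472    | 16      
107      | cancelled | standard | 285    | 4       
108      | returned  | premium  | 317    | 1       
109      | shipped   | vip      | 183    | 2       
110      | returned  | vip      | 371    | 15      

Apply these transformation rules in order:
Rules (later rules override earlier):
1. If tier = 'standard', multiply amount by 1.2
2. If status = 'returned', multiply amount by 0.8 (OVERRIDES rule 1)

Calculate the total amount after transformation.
2882.6

Step 1: Rule 2 takes priority for records with status = 'returned'
  - 4 records: 1089 × 0.8 = 871.2
Step 2: Rule 1 applies to remaining records with tier = 'standard'
  - 2 records: 462 × 1.2 = 554.4
Step 3: Other records unchanged: 1457
Step 4: Final sum = 871.2 + 554.4 + 1457 = 2882.6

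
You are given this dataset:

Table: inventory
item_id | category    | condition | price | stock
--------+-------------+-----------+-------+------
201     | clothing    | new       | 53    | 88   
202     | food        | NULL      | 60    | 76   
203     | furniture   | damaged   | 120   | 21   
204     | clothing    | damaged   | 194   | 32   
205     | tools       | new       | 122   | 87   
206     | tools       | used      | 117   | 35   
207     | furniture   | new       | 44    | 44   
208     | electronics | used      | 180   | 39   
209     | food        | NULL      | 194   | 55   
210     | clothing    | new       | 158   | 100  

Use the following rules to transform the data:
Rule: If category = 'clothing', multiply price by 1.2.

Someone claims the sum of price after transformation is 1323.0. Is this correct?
Yes, the result is correct.

Step 1: Calculate the correct sum after transformation
Step 2: Apply multiplier 1.2 to records where category = 'clothing'
Step 3: Correct result = 1323.0
Step 4: Claimed result = 1323.0
Step 5: 1323.0 = 1323.0 ✓
Conclusion: The claimed result is correct.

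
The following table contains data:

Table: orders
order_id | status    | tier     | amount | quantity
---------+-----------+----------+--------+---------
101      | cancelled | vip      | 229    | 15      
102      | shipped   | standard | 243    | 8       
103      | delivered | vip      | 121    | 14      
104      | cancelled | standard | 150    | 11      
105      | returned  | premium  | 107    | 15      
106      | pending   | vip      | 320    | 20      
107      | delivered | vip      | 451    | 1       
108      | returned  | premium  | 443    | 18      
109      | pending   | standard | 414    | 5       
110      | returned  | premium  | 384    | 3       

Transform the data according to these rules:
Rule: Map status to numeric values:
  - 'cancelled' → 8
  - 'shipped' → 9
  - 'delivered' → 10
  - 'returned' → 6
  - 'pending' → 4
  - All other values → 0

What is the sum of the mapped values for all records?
71

Step 1: Apply mapping to each record
Step 2: Count by status:
  'cancelled': 2 records × 8 = 16
  'shipped': 1 records × 9 = 9
  'delivered': 2 records × 10 = 20
  'returned': 3 records × 6 = 18
  'pending': 2 records × 4 = 8
Step 3: Sum all mapped values = 71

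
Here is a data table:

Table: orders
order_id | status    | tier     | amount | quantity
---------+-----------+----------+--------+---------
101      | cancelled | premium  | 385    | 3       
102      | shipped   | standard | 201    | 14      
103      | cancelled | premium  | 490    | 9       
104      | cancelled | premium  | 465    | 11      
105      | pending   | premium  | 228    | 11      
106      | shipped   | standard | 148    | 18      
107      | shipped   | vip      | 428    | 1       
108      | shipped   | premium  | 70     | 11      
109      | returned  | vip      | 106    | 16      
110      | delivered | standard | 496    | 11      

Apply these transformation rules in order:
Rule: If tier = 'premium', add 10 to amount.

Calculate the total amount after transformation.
3067

Step 1: Count records where tier = 'premium': 5
Step 2: Total bonus added: 5 × 10 = 50
Step 3: Original sum of amount: 3017
Step 4: Final sum = 3017 + 50 = 3067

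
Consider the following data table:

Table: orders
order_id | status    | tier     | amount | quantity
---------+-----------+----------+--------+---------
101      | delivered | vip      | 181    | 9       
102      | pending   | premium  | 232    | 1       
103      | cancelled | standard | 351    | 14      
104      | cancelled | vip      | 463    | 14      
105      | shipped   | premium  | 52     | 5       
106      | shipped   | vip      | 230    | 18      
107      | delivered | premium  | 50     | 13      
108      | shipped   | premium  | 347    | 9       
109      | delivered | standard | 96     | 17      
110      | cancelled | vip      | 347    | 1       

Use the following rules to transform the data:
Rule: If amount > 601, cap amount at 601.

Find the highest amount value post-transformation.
463

Step 1: Original maximum amount = 463
Step 2: Check cap of 601 against maximum
Step 3: No records exceed the cap (max 463 <= cap 601), so no capping applies
Step 4: Maximum after transformation = 463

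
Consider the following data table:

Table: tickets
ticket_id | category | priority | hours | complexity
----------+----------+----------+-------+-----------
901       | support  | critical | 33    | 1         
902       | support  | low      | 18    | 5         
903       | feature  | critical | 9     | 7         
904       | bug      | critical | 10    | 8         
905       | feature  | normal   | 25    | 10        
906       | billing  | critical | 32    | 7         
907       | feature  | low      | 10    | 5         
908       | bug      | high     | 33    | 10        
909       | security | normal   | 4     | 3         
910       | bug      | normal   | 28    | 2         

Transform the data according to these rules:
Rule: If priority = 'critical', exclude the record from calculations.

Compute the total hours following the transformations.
118

Step 1: Identify records where priority = 'critical'
Step 2: The excluded records sum to 84
Step 3: Original total hours = 202
Step 4: Remaining total = 202 - 84 = 118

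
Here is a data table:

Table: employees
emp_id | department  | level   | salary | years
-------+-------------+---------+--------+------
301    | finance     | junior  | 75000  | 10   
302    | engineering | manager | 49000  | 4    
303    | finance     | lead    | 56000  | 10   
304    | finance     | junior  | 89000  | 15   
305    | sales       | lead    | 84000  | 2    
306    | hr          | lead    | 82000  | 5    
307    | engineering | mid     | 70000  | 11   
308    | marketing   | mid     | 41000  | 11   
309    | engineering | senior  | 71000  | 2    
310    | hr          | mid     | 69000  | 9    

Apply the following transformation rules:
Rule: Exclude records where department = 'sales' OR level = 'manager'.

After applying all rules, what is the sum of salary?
553000

Step 1: Find records where department = 'sales' OR level = 'manager'
Step 2: 2 records match, summing to 133000
Step 3: Original sum: 686000
Step 4: Remaining sum = 686000 - 133000 = 553000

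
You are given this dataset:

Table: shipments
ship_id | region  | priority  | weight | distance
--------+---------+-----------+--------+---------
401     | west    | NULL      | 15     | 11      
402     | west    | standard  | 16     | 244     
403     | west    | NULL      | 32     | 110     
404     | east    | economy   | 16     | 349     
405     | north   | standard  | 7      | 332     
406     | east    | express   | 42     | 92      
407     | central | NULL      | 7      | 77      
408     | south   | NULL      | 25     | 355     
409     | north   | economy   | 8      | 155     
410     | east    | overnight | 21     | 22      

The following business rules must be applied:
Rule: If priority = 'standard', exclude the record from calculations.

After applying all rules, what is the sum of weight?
166

Step 1: Identify records where priority = 'standard'
Step 2: The excluded records sum to 23
Step 3: Original total weight = 189
Step 4: Remaining total = 189 - 23 = 166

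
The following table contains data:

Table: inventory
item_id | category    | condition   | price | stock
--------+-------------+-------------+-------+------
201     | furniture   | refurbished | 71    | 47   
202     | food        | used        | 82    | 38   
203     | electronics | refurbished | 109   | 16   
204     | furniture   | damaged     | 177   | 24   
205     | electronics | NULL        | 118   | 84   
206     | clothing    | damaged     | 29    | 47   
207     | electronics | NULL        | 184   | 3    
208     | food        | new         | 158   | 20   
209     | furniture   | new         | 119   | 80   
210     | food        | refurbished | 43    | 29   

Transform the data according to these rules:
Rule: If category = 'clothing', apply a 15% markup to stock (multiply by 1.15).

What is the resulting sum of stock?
395.05

Step 1: Records with category = 'clothing' have total stock = 47
Step 2: Apply multiplier: 47 × 1.15 = 54.05
Step 3: Other records total: 341
Step 4: Final sum = 54.05 + 341 = 395.05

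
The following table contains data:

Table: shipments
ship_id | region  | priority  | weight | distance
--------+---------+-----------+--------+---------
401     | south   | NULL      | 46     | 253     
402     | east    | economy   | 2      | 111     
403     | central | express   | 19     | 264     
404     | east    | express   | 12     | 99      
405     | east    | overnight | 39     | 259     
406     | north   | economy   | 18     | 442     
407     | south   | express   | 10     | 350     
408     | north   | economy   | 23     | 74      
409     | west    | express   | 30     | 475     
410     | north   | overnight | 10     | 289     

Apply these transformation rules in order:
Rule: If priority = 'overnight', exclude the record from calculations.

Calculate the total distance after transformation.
2068

Step 1: Identify records where priority = 'overnight'
Step 2: The excluded records sum to 548
Step 3: Original total distance = 2616
Step 4: Remaining total = 2616 - 548 = 2068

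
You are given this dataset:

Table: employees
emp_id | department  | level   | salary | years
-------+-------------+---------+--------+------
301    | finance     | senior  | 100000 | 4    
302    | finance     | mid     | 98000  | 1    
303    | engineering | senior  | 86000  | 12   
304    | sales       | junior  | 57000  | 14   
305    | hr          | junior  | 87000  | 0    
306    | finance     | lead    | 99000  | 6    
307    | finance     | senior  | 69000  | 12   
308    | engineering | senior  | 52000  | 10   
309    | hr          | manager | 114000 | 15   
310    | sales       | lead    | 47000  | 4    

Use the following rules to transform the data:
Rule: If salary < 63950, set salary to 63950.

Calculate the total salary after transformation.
844850

Step 1: 3 records have salary < 63950
Step 2: These records originally summed to 156000
Step 3: After setting to minimum: 3 × 63950 = 191850
Step 4: Unaffected records sum: 653000
Step 5: Final sum = 191850 + 653000 = 844850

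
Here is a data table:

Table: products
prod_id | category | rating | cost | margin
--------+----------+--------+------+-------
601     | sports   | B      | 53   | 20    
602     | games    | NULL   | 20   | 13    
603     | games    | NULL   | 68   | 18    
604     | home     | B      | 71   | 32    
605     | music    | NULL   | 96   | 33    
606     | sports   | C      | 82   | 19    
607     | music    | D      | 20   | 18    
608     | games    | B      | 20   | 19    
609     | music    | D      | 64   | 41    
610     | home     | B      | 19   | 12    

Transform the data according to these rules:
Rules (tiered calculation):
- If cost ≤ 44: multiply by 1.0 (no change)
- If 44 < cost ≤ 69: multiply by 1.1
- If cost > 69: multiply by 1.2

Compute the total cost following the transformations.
581.3

Step 1: Tier 1 (cost ≤ 44): 4 records, sum = 79 × 1.0 = 79.0
Step 2: Tier 2 (44 < cost ≤ 69): 3 records, sum = 185 × 1.1 = 203.5
Step 3: Tier 3 (cost > 69): 3 records, sum = 249 × 1.2 = 298.8
Step 4: Final sum = 79.0 + 203.5 + 298.8 = 581.3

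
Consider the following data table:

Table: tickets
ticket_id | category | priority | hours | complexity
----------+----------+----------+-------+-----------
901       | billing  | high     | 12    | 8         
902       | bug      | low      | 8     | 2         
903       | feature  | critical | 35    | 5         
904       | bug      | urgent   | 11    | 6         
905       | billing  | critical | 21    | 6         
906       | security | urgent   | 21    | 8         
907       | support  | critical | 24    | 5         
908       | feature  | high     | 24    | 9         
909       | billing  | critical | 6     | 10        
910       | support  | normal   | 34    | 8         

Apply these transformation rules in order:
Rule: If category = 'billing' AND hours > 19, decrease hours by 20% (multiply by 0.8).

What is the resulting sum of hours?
191.8

Step 1: Find records where category = 'billing' AND hours > 19
Step 2: 1 records match, summing to 21
Step 3: After multiplier: 21 × 0.8 = 16.8
Step 4: Unaffected records sum: 175
Step 5: Final sum = 16.8 + 175 = 191.8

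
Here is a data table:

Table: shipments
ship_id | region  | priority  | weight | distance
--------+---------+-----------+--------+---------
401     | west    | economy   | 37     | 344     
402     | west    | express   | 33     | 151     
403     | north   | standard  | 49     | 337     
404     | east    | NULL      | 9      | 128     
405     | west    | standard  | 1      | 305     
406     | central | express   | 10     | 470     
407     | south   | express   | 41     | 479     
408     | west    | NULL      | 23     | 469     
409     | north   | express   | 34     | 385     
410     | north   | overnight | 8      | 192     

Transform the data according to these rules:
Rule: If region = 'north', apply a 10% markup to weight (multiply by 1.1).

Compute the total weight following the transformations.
254.1

Step 1: Records with region = 'north' have total weight = 91
Step 2: Apply multiplier: 91 × 1.1 = 100.1
Step 3: Other records total: 154
Step 4: Final sum = 100.1 + 154 = 254.1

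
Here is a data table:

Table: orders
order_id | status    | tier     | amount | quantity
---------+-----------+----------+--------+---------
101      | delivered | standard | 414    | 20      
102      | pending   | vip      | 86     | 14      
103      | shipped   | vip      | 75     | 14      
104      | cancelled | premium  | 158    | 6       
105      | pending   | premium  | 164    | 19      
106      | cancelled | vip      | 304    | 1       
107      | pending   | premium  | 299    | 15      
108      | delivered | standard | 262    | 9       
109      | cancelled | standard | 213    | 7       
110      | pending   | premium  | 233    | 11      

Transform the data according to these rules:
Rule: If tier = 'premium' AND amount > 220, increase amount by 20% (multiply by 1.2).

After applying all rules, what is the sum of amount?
2314.4

Step 1: Find records where tier = 'premium' AND amount > 220
Step 2: 2 records match, summing to 532
Step 3: After multiplier: 532 × 1.2 = 638.4
Step 4: Unaffected records sum: 1676
Step 5: Final sum = 638.4 + 1676 = 2314.4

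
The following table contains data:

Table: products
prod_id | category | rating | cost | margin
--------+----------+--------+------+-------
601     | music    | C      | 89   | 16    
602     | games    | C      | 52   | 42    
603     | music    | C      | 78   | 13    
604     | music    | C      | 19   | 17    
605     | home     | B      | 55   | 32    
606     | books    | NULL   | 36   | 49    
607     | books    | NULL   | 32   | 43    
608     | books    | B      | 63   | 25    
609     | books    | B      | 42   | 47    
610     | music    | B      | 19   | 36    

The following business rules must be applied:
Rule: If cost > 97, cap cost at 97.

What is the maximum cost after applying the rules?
89

Step 1: Original maximum cost = 89
Step 2: Check cap of 97 against maximum
Step 3: No records exceed the cap (max 89 <= cap 97), so no capping applies
Step 4: Maximum after transformation = 89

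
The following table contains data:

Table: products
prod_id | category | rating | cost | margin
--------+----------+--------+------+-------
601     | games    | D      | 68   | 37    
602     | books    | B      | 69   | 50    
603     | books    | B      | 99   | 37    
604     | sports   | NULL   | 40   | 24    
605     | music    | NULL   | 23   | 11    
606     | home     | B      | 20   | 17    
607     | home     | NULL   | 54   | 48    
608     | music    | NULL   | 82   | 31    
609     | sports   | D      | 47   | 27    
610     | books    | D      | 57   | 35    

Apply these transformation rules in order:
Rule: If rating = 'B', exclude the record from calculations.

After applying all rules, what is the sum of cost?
371

Step 1: Identify records where rating = 'B'
Step 2: The excluded records sum to 188
Step 3: Original total cost = 559
Step 4: Remaining total = 559 - 188 = 371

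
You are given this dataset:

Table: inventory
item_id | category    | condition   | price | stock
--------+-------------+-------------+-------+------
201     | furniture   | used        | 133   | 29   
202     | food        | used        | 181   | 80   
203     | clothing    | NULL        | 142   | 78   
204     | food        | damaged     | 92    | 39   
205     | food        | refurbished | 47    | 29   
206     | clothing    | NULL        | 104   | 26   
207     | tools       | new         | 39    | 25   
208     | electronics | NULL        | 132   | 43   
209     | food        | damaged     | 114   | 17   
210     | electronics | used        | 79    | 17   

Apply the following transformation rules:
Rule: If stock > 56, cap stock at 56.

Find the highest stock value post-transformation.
56

Step 1: Original maximum stock = 80
Step 2: Apply cap at 56
Step 3: 2 records had stock > 56 and were capped
Step 4: Maximum after transformation = 56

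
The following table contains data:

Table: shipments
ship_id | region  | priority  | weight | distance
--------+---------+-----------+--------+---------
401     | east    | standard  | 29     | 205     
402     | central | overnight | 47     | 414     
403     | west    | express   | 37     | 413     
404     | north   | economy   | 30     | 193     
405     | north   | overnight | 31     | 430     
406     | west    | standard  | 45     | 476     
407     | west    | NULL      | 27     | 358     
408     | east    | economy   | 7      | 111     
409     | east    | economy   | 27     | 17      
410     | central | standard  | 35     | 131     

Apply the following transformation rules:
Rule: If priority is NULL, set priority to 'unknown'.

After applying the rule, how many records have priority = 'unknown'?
1

Step 1: Count records where priority IS NULL
Step 2: Found 1 records with NULL priority
Step 3: These records will have priority set to 'unknown'
Step 4: Records already having priority = 'unknown': 0
Step 5: Answer: 1 + 0 = 1 records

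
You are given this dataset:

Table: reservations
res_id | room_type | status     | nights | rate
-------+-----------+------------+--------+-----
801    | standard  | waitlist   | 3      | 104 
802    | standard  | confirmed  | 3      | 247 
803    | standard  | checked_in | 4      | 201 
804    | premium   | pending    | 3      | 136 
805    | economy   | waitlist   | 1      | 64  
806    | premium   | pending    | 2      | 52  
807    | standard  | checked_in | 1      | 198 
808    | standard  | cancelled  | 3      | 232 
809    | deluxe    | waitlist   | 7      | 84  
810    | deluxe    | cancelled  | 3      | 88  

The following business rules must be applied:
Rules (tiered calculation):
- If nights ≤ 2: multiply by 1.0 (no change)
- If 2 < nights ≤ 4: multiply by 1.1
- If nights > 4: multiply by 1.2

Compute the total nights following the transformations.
33.3

Step 1: Tier 1 (nights ≤ 2): 3 records, sum = 4 × 1.0 = 4.0
Step 2: Tier 2 (2 < nights ≤ 4): 6 records, sum = 19 × 1.1 = 20.9
Step 3: Tier 3 (nights > 4): 1 records, sum = 7 × 1.2 = 8.4
Step 4: Final sum = 4.0 + 20.9 + 8.4 = 33.3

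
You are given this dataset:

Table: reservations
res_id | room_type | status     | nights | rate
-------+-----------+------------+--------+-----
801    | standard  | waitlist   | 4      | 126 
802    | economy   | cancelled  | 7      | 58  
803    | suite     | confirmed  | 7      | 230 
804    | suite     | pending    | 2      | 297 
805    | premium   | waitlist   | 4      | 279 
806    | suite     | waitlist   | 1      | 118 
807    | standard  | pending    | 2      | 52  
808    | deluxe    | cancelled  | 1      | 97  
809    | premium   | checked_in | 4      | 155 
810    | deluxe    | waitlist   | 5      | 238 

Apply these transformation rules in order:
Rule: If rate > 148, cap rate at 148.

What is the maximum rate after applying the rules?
148

Step 1: Original maximum rate = 297
Step 2: Apply cap at 148
Step 3: 5 records had rate > 148 and were capped
Step 4: Maximum after transformation = 148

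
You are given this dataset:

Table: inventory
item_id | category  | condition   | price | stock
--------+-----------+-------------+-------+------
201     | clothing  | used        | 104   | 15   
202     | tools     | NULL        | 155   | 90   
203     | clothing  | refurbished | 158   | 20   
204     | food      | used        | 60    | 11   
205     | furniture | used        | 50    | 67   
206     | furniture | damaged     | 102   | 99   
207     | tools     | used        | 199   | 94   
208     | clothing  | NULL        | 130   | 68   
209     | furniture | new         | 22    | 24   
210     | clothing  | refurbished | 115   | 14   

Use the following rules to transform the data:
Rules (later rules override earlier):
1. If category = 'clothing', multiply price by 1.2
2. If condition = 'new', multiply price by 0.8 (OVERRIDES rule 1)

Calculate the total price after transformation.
1192.0

Step 1: Rule 2 takes priority for records with condition = 'new'
  - 1 records: 22 × 0.8 = 17.6
Step 2: Rule 1 applies to remaining records with category = 'clothing'
  - 4 records: 507 × 1.2 = 608.4
Step 3: Other records unchanged: 566
Step 4: Final sum = 17.6 + 608.4 + 566 = 1192.0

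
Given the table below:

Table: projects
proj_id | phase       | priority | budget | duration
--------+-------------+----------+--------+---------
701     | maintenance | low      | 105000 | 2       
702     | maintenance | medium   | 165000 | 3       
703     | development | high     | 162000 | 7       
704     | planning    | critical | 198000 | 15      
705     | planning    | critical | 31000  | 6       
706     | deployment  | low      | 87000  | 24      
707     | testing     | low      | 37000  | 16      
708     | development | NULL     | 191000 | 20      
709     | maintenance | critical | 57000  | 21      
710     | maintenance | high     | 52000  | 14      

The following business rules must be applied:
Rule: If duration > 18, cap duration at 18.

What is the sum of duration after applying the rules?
117

Step 1: 3 records have duration > 18
Step 2: These records originally summed to 65
Step 3: After capping: 3 × 18 = 54
Step 4: Unaffected records sum: 63
Step 5: Final sum = 54 + 63 = 117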